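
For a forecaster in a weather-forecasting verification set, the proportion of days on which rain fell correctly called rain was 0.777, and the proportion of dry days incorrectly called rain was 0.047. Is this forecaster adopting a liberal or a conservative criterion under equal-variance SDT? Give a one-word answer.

conservative

z(H) = 0.762, z(FA) = -1.675
c = −½·(z(H) + z(FA)) = 0.4565
c > 0 → conservative criterion (biased toward responding “no”).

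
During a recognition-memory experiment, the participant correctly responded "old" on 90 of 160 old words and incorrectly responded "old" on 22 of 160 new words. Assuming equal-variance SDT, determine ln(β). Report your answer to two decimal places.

H = 90/160 = 0.5625
FA = 22/160 = 0.1375
Φ⁻¹(0.5625) = 0.157, Φ⁻¹(0.1375) = -1.092
ln β = −½·[z(H)² − z(FA)²] = −0.5 × (0.025 − 1.192) = 0.5835

ln β = 0.58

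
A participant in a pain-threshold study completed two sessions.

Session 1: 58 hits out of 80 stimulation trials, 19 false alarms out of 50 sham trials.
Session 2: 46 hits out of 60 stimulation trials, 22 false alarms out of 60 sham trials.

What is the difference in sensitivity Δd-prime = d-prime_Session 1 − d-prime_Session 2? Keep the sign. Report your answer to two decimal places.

Δd-prime = -0.17

Session 1: z(0.7250) = 0.598, z(0.3800) = -0.305, d' = 0.903
Session 2: z(0.7667) = 0.728, z(0.3667) = -0.341, d' = 1.069
Δd' = d'_Session 1 − d'_Session 2 = 0.903 − 1.069 = -0.166
Session 2 has the higher sensitivity.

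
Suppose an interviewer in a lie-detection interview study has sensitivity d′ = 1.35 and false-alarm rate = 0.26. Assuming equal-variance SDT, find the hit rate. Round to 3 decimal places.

z(false-alarm rate) = z(0.26) = -0.6433
z(H) = z(FA) + d' = -0.6433 + 1.35 = 0.7067
hit rate = Φ(0.7067) = 0.7601

hit rate = 0.760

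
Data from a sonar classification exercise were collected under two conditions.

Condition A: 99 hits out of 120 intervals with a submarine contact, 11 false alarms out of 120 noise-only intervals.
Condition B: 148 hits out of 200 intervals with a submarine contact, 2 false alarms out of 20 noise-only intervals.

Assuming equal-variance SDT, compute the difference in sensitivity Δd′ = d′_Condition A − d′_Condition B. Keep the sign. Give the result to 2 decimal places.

Condition A: z(0.8250) = 0.935, z(0.0917) = -1.330, d' = 2.265
Condition B: z(0.7400) = 0.643, z(0.1000) = -1.282, d' = 1.925
Δd' = d'_Condition A − d'_Condition B = 2.265 − 1.925 = 0.340
Condition A has the higher sensitivity.

Δd′ = 0.34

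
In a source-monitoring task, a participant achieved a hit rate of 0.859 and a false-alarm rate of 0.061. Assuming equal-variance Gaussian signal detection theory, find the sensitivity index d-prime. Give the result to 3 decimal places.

d-prime = 2.622

z(H) = z(0.859) = 1.0758
z(FA) = z(0.061) = -1.5464
d' = z(H) − z(FA) = 1.0758 − (-1.5464) = 2.6222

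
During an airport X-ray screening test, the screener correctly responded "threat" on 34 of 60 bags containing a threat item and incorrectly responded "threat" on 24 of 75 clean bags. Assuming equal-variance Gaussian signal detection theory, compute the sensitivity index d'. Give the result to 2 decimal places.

d' = 0.64

H = 34/60 = 0.5667
FA = 24/75 = 0.3200
Φ⁻¹(H) = Φ⁻¹(0.5667) = 0.1680
Φ⁻¹(FA) = Φ⁻¹(0.3200) = -0.4677
d' = z(H) − z(FA) = 0.1680 − (-0.4677) = 0.6357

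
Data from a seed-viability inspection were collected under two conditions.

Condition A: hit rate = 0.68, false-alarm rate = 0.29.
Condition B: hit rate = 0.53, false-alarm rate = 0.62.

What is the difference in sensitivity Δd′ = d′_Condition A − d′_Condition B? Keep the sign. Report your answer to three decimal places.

Condition A: z(0.68) = 0.4677, z(0.29) = -0.5534, d' = 1.0211
Condition B: z(0.53) = 0.0753, z(0.62) = 0.3055, d' = -0.2302
Δd' = d'_Condition A − d'_Condition B = 1.0211 − (-0.2302) = 1.2513
Condition A has the higher sensitivity.

Δd′ = 1.251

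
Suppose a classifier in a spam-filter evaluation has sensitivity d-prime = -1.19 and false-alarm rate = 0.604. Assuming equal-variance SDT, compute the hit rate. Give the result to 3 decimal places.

z(false-alarm rate) = z(0.604) = 0.2637
z(H) = z(FA) + d' = 0.2637 + (-1.19) = -0.9263
hit rate = Φ(-0.9263) = 0.1771

hit rate = 0.177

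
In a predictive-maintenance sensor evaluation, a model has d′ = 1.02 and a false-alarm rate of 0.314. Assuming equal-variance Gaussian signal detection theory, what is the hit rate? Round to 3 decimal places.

z(false-alarm rate) = z(0.314) = -0.4845
z(H) = z(FA) + d' = -0.4845 + 1.02 = 0.5355
hit rate = Φ(0.5355) = 0.7038

hit rate = 0.704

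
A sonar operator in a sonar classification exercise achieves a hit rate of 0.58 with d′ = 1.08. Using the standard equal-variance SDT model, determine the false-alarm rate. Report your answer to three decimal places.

false-alarm rate = 0.190

z(hit rate) = z(0.58) = 0.2019
z(FA) = z(H) − d' = 0.2019 − 1.08 = -0.8781
false-alarm rate = Φ(-0.8781) = 0.1899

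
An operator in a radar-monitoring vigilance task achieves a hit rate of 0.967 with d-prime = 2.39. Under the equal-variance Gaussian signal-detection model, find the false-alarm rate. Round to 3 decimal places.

z(hit rate) = z(0.967) = 1.8384
z(FA) = z(H) − d' = 1.8384 − 2.39 = -0.5516
false-alarm rate = Φ(-0.5516) = 0.2906

false-alarm rate = 0.291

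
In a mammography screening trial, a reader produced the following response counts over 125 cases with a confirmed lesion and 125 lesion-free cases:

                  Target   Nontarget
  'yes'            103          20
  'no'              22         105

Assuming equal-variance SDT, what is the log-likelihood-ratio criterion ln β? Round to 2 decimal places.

H = 103/125 = 0.8240
FA = 20/125 = 0.1600
z(H) = 0.931
z(FA) = -0.994
ln β = −½·[z(H)² − z(FA)²] = −0.5 × (0.867 − 0.988) = 0.0605

ln β = 0.06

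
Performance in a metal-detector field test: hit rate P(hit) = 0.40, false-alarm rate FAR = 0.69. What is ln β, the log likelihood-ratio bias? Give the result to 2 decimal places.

z(H) = z(0.40) = -0.253
z(FA) = z(0.69) = 0.496
ln β = −½·[z(H)² − z(FA)²] = −0.5 × (0.064 − 0.246) = 0.091

ln β = 0.09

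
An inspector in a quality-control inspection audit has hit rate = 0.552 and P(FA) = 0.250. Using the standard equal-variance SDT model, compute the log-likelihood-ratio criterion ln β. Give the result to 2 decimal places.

Φ⁻¹(H) = 0.131
Φ⁻¹(FA) = -0.674
ln β = −½·[z(H)² − z(FA)²] = −0.5 × (0.017 − 0.454) = 0.2185

ln β = 0.22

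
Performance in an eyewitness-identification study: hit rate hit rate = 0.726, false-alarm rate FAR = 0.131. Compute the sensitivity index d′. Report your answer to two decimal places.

Φ⁻¹(H) = 0.601
Φ⁻¹(FA) = -1.122
d' = z(H) − z(FA) = 0.601 − (-1.122) = 1.723

d′ = 1.72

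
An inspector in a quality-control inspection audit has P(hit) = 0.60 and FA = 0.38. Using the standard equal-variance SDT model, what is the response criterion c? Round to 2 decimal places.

z(H) = z(0.60) = 0.253
z(FA) = z(0.38) = -0.305
c = −½·[z(H) + z(FA)] = −0.5 × (0.253 + (-0.305)) = 0.026
c > 0: the inspector has a conservative response bias.

c = 0.03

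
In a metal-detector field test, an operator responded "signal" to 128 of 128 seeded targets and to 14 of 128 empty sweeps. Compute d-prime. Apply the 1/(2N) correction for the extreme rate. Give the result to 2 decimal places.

d-prime = 3.89

The hit rate is 128/128 = 1, so apply the 1/(2N) correction: H → 1 − 1/(2·128) = 0.99609.
z(H) = z(0.99609) = 2.660
z(FA) = z(0.10938) = -1.230
d' = 2.660 − (-1.230) = 3.890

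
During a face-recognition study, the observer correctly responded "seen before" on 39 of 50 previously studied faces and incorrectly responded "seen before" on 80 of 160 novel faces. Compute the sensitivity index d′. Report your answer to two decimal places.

d′ = 0.77

H = 39/50 = 0.7800
FA = 80/160 = 0.5000
z(H) = z(0.7800) = 0.7722
z(FA) = z(0.5000) = 0.0000
d' = z(H) − z(FA) = 0.7722 − 0.0000 = 0.7722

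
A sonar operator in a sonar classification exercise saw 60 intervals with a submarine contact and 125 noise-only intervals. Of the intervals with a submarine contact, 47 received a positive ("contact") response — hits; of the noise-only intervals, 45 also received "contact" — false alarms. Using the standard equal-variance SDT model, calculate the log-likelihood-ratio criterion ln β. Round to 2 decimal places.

ln β = -0.24

H = 47/60 = 0.7833
FA = 45/125 = 0.3600
z(H) = 0.783
z(FA) = -0.358
ln β = −½·[z(H)² − z(FA)²] = −0.5 × (0.613 − 0.128) = -0.2425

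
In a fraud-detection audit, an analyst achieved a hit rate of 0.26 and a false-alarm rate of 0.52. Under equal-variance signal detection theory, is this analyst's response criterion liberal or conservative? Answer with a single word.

conservative

z(H) = -0.643, z(FA) = 0.050
c = −½·(z(H) + z(FA)) = 0.2965
c > 0 → conservative criterion (biased toward responding “no”).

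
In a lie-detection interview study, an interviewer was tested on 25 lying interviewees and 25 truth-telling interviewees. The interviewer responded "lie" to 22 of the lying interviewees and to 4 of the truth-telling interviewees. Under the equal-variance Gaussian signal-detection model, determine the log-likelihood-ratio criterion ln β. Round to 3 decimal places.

H = 22/25 = 0.8800
FA = 4/25 = 0.1600
Φ⁻¹(H) = 1.1750
Φ⁻¹(FA) = -0.9945
ln β = −½·[z(H)² − z(FA)²] = −0.5 × (1.3806 − 0.9890) = -0.1958

ln β = -0.196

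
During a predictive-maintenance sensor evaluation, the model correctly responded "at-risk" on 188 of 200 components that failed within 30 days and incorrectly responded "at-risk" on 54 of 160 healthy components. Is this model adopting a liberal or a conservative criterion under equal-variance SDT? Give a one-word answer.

liberal

z(H) = 1.555, z(FA) = -0.419
c = −½·(z(H) + z(FA)) = -0.568
c < 0 → liberal criterion (biased toward responding “yes”).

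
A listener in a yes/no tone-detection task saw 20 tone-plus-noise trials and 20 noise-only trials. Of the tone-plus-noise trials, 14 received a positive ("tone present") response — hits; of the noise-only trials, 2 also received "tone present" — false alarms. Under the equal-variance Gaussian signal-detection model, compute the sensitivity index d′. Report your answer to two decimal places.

d′ = 1.81

H = 14/20 = 0.7000
FA = 2/20 = 0.1000
Φ⁻¹(H) = 0.524
Φ⁻¹(FA) = -1.282
d' = z(H) − z(FA) = 0.524 − (-1.282) = 1.806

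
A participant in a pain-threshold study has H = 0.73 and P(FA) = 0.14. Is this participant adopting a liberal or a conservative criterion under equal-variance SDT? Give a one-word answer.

z(H) = 0.613, z(FA) = -1.080
c = −½·(z(H) + z(FA)) = 0.2335
c > 0 → conservative criterion (biased toward responding “no”).

conservative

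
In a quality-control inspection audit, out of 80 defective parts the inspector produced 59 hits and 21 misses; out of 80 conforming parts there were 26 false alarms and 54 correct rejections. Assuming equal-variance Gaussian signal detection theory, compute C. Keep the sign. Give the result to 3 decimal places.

C = -0.091

H = 59/80 = 0.7375
FA = 26/80 = 0.3250
z(H) = z(0.7375) = 0.6357
z(FA) = z(0.3250) = -0.4538
c = −½·[z(H) + z(FA)] = −0.5 × (0.6357 + (-0.4538)) = -0.09095
c < 0: the inspector has a liberal response bias.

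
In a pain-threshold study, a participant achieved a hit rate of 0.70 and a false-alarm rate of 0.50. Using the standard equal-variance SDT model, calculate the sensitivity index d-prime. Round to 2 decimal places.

z(0.70) = 0.524, z(0.50) = 0.000
d' = z(H) − z(FA) = 0.524 − 0.000 = 0.524

d-prime = 0.52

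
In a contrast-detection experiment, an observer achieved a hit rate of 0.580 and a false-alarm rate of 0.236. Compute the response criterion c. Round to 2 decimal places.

Φ⁻¹(H) = 0.202
Φ⁻¹(FA) = -0.719
c = −½·[z(H) + z(FA)] = −0.5 × (0.202 + (-0.719)) = 0.2585
c > 0: the observer has a conservative response bias.

c = 0.26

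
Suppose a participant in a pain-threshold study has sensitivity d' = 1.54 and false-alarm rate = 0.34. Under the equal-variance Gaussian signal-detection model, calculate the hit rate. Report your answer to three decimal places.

z(false-alarm rate) = z(0.34) = -0.4125
z(H) = z(FA) + d' = -0.4125 + 1.54 = 1.1275
hit rate = Φ(1.1275) = 0.8702

hit rate = 0.870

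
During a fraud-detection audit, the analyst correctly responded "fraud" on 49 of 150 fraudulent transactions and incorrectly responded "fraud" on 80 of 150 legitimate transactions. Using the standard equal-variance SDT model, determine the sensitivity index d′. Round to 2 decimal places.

d′ = -0.53

H = 49/150 = 0.3267
FA = 80/150 = 0.5333
Φ⁻¹(H) = Φ⁻¹(0.3267) = -0.4490
Φ⁻¹(FA) = Φ⁻¹(0.5333) = 0.0836
d' = z(H) − z(FA) = -0.4490 − 0.0836 = -0.5326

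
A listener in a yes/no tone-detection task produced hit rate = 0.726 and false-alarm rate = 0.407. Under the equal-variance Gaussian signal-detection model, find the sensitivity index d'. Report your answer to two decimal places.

z(0.726) = 0.601, z(0.407) = -0.235
d' = z(H) − z(FA) = 0.601 − (-0.235) = 0.836

d' = 0.84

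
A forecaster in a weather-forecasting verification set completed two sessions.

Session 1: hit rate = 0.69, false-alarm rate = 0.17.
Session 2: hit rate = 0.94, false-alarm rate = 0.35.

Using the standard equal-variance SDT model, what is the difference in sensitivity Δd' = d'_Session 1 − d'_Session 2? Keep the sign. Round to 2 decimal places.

Session 1: z(0.69) = 0.496, z(0.17) = -0.954, d' = 1.450
Session 2: z(0.94) = 1.555, z(0.35) = -0.385, d' = 1.940
Δd' = d'_Session 1 − d'_Session 2 = 1.450 − 1.940 = -0.490
Session 2 has the higher sensitivity.

Δd' = -0.49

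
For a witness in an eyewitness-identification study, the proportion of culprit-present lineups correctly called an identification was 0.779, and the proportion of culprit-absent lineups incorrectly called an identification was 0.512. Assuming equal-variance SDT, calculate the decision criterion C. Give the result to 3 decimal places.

z(0.779) = 0.7688, z(0.512) = 0.0301
c = −½·[z(H) + z(FA)] = −0.5 × (0.7688 + 0.0301) = -0.39945

C = -0.399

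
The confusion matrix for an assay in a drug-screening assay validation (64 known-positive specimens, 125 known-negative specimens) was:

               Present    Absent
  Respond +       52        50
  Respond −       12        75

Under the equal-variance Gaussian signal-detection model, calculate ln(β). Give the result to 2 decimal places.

ln β = -0.36

H = 52/64 = 0.8125
FA = 50/125 = 0.4000
Φ⁻¹(H) = Φ⁻¹(0.8125) = 0.887
Φ⁻¹(FA) = Φ⁻¹(0.4000) = -0.253
ln β = −½·[z(H)² − z(FA)²] = −0.5 × (0.787 − 0.064) = -0.3615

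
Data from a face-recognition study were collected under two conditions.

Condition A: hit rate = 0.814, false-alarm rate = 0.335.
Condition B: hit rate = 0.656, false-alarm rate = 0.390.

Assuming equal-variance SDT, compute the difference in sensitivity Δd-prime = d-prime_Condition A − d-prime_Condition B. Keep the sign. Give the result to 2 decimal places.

Δd-prime = 0.64

Condition A: z(0.814) = 0.893, z(0.335) = -0.426, d' = 1.319
Condition B: z(0.656) = 0.402, z(0.390) = -0.279, d' = 0.681
Δd' = d'_Condition A − d'_Condition B = 1.319 − 0.681 = 0.638
Condition A has the higher sensitivity.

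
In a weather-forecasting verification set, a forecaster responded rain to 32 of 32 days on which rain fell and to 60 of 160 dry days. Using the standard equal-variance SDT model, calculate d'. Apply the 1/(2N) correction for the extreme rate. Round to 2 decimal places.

The hit rate is 32/32 = 1, so apply the 1/(2N) correction: H → 1 − 1/(2·32) = 0.98438.
z(H) = z(0.98438) = 2.154
z(FA) = z(0.37500) = -0.319
d' = 2.154 − (-0.319) = 2.473

d' = 2.47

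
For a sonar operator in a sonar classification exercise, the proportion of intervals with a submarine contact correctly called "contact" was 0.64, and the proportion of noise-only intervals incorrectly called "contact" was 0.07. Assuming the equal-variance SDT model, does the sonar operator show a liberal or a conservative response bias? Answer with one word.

z(H) = 0.358, z(FA) = -1.476
c = −½·(z(H) + z(FA)) = 0.559
c > 0 → conservative criterion (biased toward responding “no”).

conservative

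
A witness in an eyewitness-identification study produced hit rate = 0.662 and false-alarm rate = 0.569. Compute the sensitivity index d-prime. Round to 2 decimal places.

z(0.662) = 0.418, z(0.569) = 0.174
d' = z(H) − z(FA) = 0.418 − 0.174 = 0.244

d-prime = 0.24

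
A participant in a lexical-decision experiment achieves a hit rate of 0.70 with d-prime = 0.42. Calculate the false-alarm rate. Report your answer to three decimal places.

z(hit rate) = z(0.70) = 0.5244
z(FA) = z(H) − d' = 0.5244 − 0.42 = 0.1044
false-alarm rate = Φ(0.1044) = 0.5416

false-alarm rate = 0.542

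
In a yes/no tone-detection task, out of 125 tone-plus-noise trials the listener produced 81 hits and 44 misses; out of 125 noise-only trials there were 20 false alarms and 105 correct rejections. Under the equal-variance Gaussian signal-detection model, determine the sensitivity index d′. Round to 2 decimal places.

H = 81/125 = 0.6480
FA = 20/125 = 0.1600
Φ⁻¹(0.6480) = 0.380, Φ⁻¹(0.1600) = -0.994
d' = z(H) − z(FA) = 0.380 − (-0.994) = 1.374

d′ = 1.37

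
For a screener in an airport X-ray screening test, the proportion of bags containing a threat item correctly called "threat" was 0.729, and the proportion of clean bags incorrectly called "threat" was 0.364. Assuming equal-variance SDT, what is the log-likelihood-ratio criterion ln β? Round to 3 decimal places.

ln β = -0.125

z(H) = z(0.729) = 0.6098
z(FA) = z(0.364) = -0.3478
ln β = −½·[z(H)² − z(FA)²] = −0.5 × (0.3719 − 0.1210) = -0.12545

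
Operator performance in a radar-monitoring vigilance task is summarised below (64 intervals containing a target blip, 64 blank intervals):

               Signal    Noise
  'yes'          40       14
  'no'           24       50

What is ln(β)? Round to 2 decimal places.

H = 40/64 = 0.6250
FA = 14/64 = 0.2188
z(0.6250) = 0.319, z(0.2188) = -0.776
ln β = −½·[z(H)² − z(FA)²] = −0.5 × (0.102 − 0.602) = 0.250

ln β = 0.25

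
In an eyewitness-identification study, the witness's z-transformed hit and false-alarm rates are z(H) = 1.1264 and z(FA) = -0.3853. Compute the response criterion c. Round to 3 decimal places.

c = −½·[z(H) + z(FA)] = −½·(1.1264 + (-0.3853)) = -0.37055
c < 0: the witness has a liberal response bias.

c = -0.371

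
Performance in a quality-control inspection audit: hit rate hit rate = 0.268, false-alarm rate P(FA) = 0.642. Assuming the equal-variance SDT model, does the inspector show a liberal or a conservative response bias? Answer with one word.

z(H) = -0.619, z(FA) = 0.364
c = −½·(z(H) + z(FA)) = 0.1275
c > 0 → conservative criterion (biased toward responding “no”).

conservative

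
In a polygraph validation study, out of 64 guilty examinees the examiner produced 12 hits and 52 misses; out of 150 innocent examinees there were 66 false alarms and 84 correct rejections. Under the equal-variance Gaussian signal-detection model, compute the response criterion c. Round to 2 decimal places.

H = 12/64 = 0.1875
FA = 66/150 = 0.4400
z(H) = z(0.1875) = -0.887
z(FA) = z(0.4400) = -0.151
c = −½·[z(H) + z(FA)] = −0.5 × (-0.887 + (-0.151)) = 0.519

c = 0.52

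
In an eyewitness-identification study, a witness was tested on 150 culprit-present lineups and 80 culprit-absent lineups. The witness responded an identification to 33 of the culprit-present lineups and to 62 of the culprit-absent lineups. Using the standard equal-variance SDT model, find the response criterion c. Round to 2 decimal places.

c = 0.01

H = 33/150 = 0.2200
FA = 62/80 = 0.7750
z(H) = z(0.2200) = -0.7722
z(FA) = z(0.7750) = 0.7554
c = −½·[z(H) + z(FA)] = −0.5 × (-0.7722 + 0.7554) = 0.0084
c > 0: the witness has a conservative response bias.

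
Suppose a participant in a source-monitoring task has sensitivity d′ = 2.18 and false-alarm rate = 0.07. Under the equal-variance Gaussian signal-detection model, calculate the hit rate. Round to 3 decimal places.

z(false-alarm rate) = z(0.07) = -1.4758
z(H) = z(FA) + d' = -1.4758 + 2.18 = 0.7042
hit rate = Φ(0.7042) = 0.7593

hit rate = 0.759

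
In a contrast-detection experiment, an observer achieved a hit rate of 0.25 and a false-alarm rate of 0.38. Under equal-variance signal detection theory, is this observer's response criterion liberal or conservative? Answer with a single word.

z(H) = -0.674, z(FA) = -0.305
c = −½·(z(H) + z(FA)) = 0.4895
c > 0 → conservative criterion (biased toward responding “no”).

conservative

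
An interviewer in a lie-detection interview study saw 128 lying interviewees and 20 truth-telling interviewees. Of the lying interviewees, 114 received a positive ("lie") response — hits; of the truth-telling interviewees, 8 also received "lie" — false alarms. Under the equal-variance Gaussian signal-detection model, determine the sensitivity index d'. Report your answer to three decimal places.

d' = 1.483

H = 114/128 = 0.8906
FA = 8/20 = 0.4000
z(H) = z(0.8906) = 1.2297
z(FA) = z(0.4000) = -0.2533
d' = z(H) − z(FA) = 1.2297 − (-0.2533) = 1.4830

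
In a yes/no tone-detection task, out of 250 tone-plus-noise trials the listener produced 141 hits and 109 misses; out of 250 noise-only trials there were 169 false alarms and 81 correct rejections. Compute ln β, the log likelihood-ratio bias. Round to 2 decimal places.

H = 141/250 = 0.5640
FA = 169/250 = 0.6760
z(0.5640) = 0.161, z(0.6760) = 0.457
ln β = −½·[z(H)² − z(FA)²] = −0.5 × (0.026 − 0.209) = 0.0915

ln β = 0.09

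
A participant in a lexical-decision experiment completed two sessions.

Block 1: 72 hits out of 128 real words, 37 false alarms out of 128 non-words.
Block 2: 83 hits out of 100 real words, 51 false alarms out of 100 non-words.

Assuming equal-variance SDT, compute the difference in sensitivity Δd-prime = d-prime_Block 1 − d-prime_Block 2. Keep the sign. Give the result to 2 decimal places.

Δd-prime = -0.22

Block 1: z(0.5625) = 0.157, z(0.2891) = -0.556, d' = 0.713
Block 2: z(0.8300) = 0.954, z(0.5100) = 0.025, d' = 0.929
Δd' = d'_Block 1 − d'_Block 2 = 0.713 − 0.929 = -0.216
Block 2 has the higher sensitivity.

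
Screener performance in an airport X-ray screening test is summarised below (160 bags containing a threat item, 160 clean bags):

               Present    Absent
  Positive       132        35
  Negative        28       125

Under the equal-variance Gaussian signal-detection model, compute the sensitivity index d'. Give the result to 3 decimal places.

d' = 1.711

H = 132/160 = 0.8250
FA = 35/160 = 0.2188
z(H) = z(0.8250) = 0.9346
z(FA) = z(0.2188) = -0.7763
d' = z(H) − z(FA) = 0.9346 − (-0.7763) = 1.7109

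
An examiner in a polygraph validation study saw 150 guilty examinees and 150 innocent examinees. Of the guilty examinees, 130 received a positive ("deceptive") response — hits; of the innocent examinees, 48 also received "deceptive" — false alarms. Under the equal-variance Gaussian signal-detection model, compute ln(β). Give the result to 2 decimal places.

H = 130/150 = 0.8667
FA = 48/150 = 0.3200
Φ⁻¹(H) = Φ⁻¹(0.8667) = 1.111
Φ⁻¹(FA) = Φ⁻¹(0.3200) = -0.468
ln β = −½·[z(H)² − z(FA)²] = −0.5 × (1.234 − 0.219) = -0.5075

ln β = -0.51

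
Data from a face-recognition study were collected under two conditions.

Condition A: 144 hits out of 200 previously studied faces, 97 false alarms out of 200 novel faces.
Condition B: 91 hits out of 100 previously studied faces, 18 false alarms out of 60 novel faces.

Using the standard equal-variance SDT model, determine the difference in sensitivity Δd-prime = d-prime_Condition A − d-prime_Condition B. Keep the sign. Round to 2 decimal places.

Condition A: z(0.7200) = 0.583, z(0.4850) = -0.038, d' = 0.621
Condition B: z(0.9100) = 1.341, z(0.3000) = -0.524, d' = 1.865
Δd' = d'_Condition A − d'_Condition B = 0.621 − 1.865 = -1.244
Condition B has the higher sensitivity.

Δd-prime = -1.24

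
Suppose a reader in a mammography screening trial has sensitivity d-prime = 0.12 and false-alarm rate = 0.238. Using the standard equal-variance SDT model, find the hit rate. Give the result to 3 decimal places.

hit rate = 0.277

z(false-alarm rate) = z(0.238) = -0.7128
z(H) = z(FA) + d' = -0.7128 + 0.12 = -0.5928
hit rate = Φ(-0.5928) = 0.2767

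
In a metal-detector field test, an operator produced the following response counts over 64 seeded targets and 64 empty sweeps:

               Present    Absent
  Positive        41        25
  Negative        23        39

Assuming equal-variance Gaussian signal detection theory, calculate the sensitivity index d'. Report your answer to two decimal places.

d' = 0.64

H = 41/64 = 0.6406
FA = 25/64 = 0.3906
z(H) = 0.360
z(FA) = -0.278
d' = z(H) − z(FA) = 0.360 − (-0.278) = 0.638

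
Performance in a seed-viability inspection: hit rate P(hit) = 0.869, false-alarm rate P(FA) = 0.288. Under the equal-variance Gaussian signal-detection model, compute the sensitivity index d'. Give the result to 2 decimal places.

d' = 1.68

z(H) = z(0.869) = 1.1217
z(FA) = z(0.288) = -0.5592
d' = z(H) − z(FA) = 1.1217 − (-0.5592) = 1.6809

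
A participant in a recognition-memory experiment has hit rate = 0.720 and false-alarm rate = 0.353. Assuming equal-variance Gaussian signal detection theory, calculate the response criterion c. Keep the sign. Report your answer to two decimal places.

c = -0.10

z(H) = z(0.720) = 0.583
z(FA) = z(0.353) = -0.377
c = −½·[z(H) + z(FA)] = −0.5 × (0.583 + (-0.377)) = -0.103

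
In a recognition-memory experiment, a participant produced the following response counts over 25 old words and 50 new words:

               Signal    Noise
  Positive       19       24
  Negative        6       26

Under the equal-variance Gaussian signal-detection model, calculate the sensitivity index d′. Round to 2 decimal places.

d′ = 0.76

H = 19/25 = 0.7600
FA = 24/50 = 0.4800
Φ⁻¹(H) = Φ⁻¹(0.7600) = 0.706
Φ⁻¹(FA) = Φ⁻¹(0.4800) = -0.050
d' = z(H) − z(FA) = 0.706 − (-0.050) = 0.756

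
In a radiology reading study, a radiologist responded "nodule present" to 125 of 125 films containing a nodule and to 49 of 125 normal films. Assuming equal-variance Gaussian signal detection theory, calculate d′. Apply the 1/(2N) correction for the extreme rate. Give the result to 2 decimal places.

d′ = 2.93

The hit rate is 125/125 = 1, so apply the 1/(2N) correction: H → 1 − 1/(2·125) = 0.99600.
z(H) = z(0.99600) = 2.652
z(FA) = z(0.39200) = -0.274
d' = 2.652 − (-0.274) = 2.926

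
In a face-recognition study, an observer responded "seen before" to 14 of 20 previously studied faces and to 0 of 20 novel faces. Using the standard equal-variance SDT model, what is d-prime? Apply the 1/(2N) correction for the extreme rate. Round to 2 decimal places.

d-prime = 2.48

The false-alarm rate is 0/20 = 0, so apply the 1/(2N) correction: FA → 1/(2·20) = 0.02500.
z(H) = z(0.70000) = 0.524
z(FA) = z(0.02500) = -1.960
d' = 0.524 − (-1.960) = 2.484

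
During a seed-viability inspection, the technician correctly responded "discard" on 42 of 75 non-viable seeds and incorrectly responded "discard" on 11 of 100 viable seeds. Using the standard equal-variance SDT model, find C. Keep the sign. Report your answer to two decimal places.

H = 42/75 = 0.5600
FA = 11/100 = 0.1100
z(0.5600) = 0.1510, z(0.1100) = -1.2265
c = −½·[z(H) + z(FA)] = −0.5 × (0.1510 + (-1.2265)) = 0.53775

C = 0.54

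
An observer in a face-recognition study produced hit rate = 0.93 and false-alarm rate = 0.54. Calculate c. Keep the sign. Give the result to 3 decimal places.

z(H) = z(0.93) = 1.4758
z(FA) = z(0.54) = 0.1004
c = −½·[z(H) + z(FA)] = −0.5 × (1.4758 + 0.1004) = -0.7881

c = -0.788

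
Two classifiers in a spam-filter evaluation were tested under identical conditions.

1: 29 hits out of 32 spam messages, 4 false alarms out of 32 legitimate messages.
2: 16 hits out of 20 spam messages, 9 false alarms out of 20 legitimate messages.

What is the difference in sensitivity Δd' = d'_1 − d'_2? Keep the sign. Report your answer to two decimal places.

Δd' = 1.50

1: z(0.9062) = 1.318, z(0.1250) = -1.150, d' = 2.468
2: z(0.8000) = 0.842, z(0.4500) = -0.126, d' = 0.968
Δd' = d'_1 − d'_2 = 2.468 − 0.968 = 1.500
1 has the higher sensitivity.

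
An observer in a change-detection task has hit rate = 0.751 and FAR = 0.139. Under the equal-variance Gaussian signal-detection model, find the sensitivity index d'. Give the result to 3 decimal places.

z(H) = 0.6776
z(FA) = -1.0848
d' = z(H) − z(FA) = 0.6776 − (-1.0848) = 1.7624

d' = 1.762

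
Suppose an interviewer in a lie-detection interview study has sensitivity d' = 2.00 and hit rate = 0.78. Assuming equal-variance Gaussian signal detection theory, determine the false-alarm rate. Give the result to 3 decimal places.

false-alarm rate = 0.110

z(hit rate) = z(0.78) = 0.7722
z(FA) = z(H) − d' = 0.7722 − 2.00 = -1.2278
false-alarm rate = Φ(-1.2278) = 0.1098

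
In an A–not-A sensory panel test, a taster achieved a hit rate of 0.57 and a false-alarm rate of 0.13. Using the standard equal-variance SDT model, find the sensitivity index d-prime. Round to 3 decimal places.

z(H) = z(0.57) = 0.1764
z(FA) = z(0.13) = -1.1264
d' = z(H) − z(FA) = 0.1764 − (-1.1264) = 1.3028

d-prime = 1.303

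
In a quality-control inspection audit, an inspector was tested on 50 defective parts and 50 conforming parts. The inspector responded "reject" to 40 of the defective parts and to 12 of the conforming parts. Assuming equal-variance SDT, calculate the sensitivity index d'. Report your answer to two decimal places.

H = 40/50 = 0.8000
FA = 12/50 = 0.2400
z(H) = 0.8416
z(FA) = -0.7063
d' = z(H) − z(FA) = 0.8416 − (-0.7063) = 1.5479

d' = 1.55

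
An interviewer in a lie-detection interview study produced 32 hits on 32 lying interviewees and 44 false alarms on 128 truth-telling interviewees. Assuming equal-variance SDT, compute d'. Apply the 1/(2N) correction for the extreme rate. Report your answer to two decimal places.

d' = 2.56

The hit rate is 32/32 = 1, so apply the 1/(2N) correction: H → 1 − 1/(2·32) = 0.98438.
z(H) = z(0.98438) = 2.154
z(FA) = z(0.34375) = -0.402
d' = 2.154 − (-0.402) = 2.556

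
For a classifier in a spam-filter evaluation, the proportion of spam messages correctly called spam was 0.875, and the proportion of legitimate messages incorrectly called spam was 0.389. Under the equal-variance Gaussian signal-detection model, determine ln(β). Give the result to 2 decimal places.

Φ⁻¹(0.875) = 1.150, Φ⁻¹(0.389) = -0.282
ln β = −½·[z(H)² − z(FA)²] = −0.5 × (1.323 − 0.080) = -0.6215

ln β = -0.62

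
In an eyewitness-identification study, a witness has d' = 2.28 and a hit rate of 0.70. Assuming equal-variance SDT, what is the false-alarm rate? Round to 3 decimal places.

false-alarm rate = 0.040

z(hit rate) = z(0.70) = 0.5244
z(FA) = z(H) − d' = 0.5244 − 2.28 = -1.7556
false-alarm rate = Φ(-1.7556) = 0.0396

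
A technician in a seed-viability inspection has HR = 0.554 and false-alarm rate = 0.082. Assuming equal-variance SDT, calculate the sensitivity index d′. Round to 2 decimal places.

d′ = 1.53

Φ⁻¹(H) = 0.1358
Φ⁻¹(FA) = -1.3917
d' = z(H) − z(FA) = 0.1358 − (-1.3917) = 1.5275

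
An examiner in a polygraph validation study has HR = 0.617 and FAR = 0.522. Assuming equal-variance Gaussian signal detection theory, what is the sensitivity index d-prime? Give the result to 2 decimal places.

z(H) = z(0.617) = 0.298
z(FA) = z(0.522) = 0.055
d' = z(H) − z(FA) = 0.298 − 0.055 = 0.243

d-prime = 0.24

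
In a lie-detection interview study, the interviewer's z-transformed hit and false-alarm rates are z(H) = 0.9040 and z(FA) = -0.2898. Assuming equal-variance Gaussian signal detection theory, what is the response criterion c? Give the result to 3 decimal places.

c = -0.307

c = −½·[z(H) + z(FA)] = −½·(0.9040 + (-0.2898)) = -0.3071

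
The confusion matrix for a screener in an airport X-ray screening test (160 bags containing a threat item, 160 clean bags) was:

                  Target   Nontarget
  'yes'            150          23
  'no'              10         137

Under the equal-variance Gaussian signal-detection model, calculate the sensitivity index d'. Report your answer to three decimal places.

H = 150/160 = 0.9375
FA = 23/160 = 0.1437
Φ⁻¹(0.9375) = 1.5341, Φ⁻¹(0.1437) = -1.0638
d' = z(H) − z(FA) = 1.5341 − (-1.0638) = 2.5979

d' = 2.598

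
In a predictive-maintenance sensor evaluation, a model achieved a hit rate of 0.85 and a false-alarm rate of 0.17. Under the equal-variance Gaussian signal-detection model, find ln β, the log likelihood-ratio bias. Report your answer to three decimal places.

Φ⁻¹(0.85) = 1.0364, Φ⁻¹(0.17) = -0.9542
ln β = −½·[z(H)² − z(FA)²] = −0.5 × (1.0741 − 0.9105) = -0.0818

ln β = -0.082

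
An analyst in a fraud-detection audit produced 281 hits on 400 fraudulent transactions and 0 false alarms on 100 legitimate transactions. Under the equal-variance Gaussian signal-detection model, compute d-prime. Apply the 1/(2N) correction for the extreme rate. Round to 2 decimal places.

The false-alarm rate is 0/100 = 0, so apply the 1/(2N) correction: FA → 1/(2·100) = 0.00500.
z(H) = z(0.70250) = 0.532
z(FA) = z(0.00500) = -2.576
d' = 0.532 − (-2.576) = 3.108

d-prime = 3.11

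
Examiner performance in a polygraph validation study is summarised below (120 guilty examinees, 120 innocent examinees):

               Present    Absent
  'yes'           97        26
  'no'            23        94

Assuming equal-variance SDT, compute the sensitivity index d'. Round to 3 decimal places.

d' = 1.655

H = 97/120 = 0.8083
FA = 26/120 = 0.2167
z(0.8083) = 0.8716, z(0.2167) = -0.7834
d' = z(H) − z(FA) = 0.8716 − (-0.7834) = 1.6550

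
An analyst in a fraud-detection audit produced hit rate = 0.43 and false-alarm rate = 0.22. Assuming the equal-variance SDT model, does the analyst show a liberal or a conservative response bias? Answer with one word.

conservative

z(H) = -0.176, z(FA) = -0.772
c = −½·(z(H) + z(FA)) = 0.474
c > 0 → conservative criterion (biased toward responding “no”).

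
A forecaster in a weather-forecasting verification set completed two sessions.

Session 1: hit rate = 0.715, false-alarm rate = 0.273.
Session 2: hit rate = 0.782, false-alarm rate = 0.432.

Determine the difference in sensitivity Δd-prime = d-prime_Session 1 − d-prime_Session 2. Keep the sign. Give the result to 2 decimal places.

Δd-prime = 0.22

Session 1: z(0.715) = 0.568, z(0.273) = -0.604, d' = 1.172
Session 2: z(0.782) = 0.779, z(0.432) = -0.171, d' = 0.950
Δd' = d'_Session 1 − d'_Session 2 = 1.172 − 0.950 = 0.222
Session 1 has the higher sensitivity.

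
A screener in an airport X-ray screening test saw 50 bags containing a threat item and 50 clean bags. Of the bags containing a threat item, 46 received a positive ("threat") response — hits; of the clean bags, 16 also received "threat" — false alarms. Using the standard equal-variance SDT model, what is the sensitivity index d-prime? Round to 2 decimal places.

H = 46/50 = 0.9200
FA = 16/50 = 0.3200
z(H) = 1.405
z(FA) = -0.468
d' = z(H) − z(FA) = 1.405 − (-0.468) = 1.873

d-prime = 1.87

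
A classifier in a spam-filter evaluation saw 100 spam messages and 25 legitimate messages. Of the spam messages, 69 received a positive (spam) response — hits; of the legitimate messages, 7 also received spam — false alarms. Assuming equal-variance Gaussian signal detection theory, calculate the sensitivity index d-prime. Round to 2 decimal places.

H = 69/100 = 0.6900
FA = 7/25 = 0.2800
Φ⁻¹(H) = 0.496
Φ⁻¹(FA) = -0.583
d' = z(H) − z(FA) = 0.496 − (-0.583) = 1.079

d-prime = 1.08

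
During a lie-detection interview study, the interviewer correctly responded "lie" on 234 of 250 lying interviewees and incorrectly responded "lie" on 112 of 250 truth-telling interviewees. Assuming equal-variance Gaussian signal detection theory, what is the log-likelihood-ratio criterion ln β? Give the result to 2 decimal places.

ln β = -1.15

H = 234/250 = 0.9360
FA = 112/250 = 0.4480
z(H) = 1.522
z(FA) = -0.131
ln β = −½·[z(H)² − z(FA)²] = −0.5 × (2.316 − 0.017) = -1.1495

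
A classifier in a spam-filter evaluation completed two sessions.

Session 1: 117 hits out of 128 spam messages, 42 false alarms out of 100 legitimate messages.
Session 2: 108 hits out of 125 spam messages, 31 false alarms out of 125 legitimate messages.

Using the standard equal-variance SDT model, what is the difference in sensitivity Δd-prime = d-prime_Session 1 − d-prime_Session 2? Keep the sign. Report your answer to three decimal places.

Δd-prime = -0.211

Session 1: z(0.9141) = 1.3664, z(0.4200) = -0.2019, d' = 1.5683
Session 2: z(0.8640) = 1.0985, z(0.2480) = -0.6808, d' = 1.7793
Δd' = d'_Session 1 − d'_Session 2 = 1.5683 − 1.7793 = -0.2110
Session 2 has the higher sensitivity.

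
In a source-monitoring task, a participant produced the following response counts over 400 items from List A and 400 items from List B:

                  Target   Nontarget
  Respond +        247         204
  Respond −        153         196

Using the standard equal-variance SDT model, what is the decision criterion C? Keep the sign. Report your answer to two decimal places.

H = 247/400 = 0.6175
FA = 204/400 = 0.5100
z(0.6175) = 0.299, z(0.5100) = 0.025
c = −½·[z(H) + z(FA)] = −0.5 × (0.299 + 0.025) = -0.162
c < 0: the participant has a liberal response bias.

C = -0.16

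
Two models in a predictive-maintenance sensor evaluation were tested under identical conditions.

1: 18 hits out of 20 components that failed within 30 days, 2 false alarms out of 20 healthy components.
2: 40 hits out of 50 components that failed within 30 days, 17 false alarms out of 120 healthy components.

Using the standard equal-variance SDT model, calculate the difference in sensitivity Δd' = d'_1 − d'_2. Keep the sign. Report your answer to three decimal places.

1: z(0.9000) = 1.2816, z(0.1000) = -1.2816, d' = 2.5632
2: z(0.8000) = 0.8416, z(0.1417) = -1.0727, d' = 1.9143
Δd' = d'_1 − d'_2 = 2.5632 − 1.9143 = 0.6489
1 has the higher sensitivity.

Δd' = 0.649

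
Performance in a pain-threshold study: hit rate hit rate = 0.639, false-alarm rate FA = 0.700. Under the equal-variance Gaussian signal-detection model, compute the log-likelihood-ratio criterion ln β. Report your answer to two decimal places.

ln β = 0.07

Φ⁻¹(H) = 0.356
Φ⁻¹(FA) = 0.524
ln β = −½·[z(H)² − z(FA)²] = −0.5 × (0.127 − 0.275) = 0.074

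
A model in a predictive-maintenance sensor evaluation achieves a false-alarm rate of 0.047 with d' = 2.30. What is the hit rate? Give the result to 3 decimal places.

z(false-alarm rate) = z(0.047) = -1.6747
z(H) = z(FA) + d' = -1.6747 + 2.30 = 0.6253
hit rate = Φ(0.6253) = 0.7341

hit rate = 0.734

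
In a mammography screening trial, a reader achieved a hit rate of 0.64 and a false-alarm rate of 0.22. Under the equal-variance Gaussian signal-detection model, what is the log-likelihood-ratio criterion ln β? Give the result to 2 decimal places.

z(H) = z(0.64) = 0.358
z(FA) = z(0.22) = -0.772
ln β = −½·[z(H)² − z(FA)²] = −0.5 × (0.128 − 0.596) = 0.234

ln β = 0.23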